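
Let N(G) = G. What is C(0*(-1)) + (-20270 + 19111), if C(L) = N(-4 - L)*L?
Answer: -1159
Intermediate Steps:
C(L) = L*(-4 - L) (C(L) = (-4 - L)*L = L*(-4 - L))
C(0*(-1)) + (-20270 + 19111) = -0*(-1)*(4 + 0*(-1)) + (-20270 + 19111) = -1*0*(4 + 0) - 1159 = -1*0*4 - 1159 = 0 - 1159 = -1159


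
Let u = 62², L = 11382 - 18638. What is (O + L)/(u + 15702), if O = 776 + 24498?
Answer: 9009/9773 ≈ 0.92183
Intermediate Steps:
O = 25274
L = -7256
u = 3844
(O + L)/(u + 15702) = (25274 - 7256)/(3844 + 15702) = 18018/19546 = 18018*(1/19546) = 9009/9773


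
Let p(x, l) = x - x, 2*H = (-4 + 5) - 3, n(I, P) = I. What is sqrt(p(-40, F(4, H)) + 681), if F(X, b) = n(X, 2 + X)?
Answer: sqrt(681) ≈ 26.096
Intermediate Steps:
H = -1 (H = ((-4 + 5) - 3)/2 = (1 - 3)/2 = (1/2)*(-2) = -1)
F(X, b) = X
p(x, l) = 0
sqrt(p(-40, F(4, H)) + 681) = sqrt(0 + 681) = sqrt(681)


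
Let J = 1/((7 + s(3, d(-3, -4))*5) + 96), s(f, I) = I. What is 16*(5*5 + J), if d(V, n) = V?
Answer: 4402/11 ≈ 400.18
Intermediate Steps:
J = 1/88 (J = 1/((7 - 3*5) + 96) = 1/((7 - 15) + 96) = 1/(-8 + 96) = 1/88 ≈ 0.011364)
16*(5*5 + J) = 16*(5*5 + 1/88) = 16*(25 + 1/88) = 16*(2201/88) = 4402/11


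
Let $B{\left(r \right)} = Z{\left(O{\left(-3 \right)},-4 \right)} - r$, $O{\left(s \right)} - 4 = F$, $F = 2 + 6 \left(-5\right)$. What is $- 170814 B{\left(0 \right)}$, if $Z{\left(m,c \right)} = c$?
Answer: $683256$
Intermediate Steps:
$F = -28$ ($F = 2 - 30 = -28$)
$O{\left(s \right)} = -24$ ($O{\left(s \right)} = 4 - 28 = -24$)
$B{\left(r \right)} = -4 - r$
$- 170814 B{\left(0 \right)} = - 170814 \left(-4 - 0\right) = - 170814 \left(-4 + 0\right) = \left(-170814\right) \left(-4\right) = 683256$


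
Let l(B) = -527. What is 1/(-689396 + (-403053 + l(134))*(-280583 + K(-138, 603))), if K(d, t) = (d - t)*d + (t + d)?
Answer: 1/71780049404 ≈ 1.3931e-11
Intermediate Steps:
K(d, t) = d + t + d*(d - t) (K(d, t) = d*(d - t) + (d + t) = d + t + d*(d - t))
1/(-689396 + (-403053 + l(134))*(-280583 + K(-138, 603))) = 1/(-689396 + (-403053 - 527)*(-280583 + (-138 + 603 + (-138)² - 1*(-138)*603))) = 1/(-689396 - 403580*(-280583 + (-138 + 603 + 19044 + 83214))) = 1/(-689396 - 403580*(-280583 + 102723)) = 1/(-689396 - 403580*(-177860)) = 1/(-689396 + 71780738800) = 1/71780049404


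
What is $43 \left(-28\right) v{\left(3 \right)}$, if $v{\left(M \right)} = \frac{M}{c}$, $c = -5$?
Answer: $\frac{3612}{5} \approx 722.4$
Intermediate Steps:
$v{\left(M \right)} = - \frac{M}{5}$ ($v{\left(M \right)} = \frac{M}{-5} = M \left(- \frac{1}{5}\right) = - \frac{M}{5}$)
$43 \left(-28\right) v{\left(3 \right)} = 43 \left(-28\right) \left(\left(- \frac{1}{5}\right) 3\right) = \left(-1204\right) \left(- \frac{3}{5}\right) = \frac{3612}{5}$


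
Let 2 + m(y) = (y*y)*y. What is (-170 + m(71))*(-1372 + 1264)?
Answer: -38635812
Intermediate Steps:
m(y) = -2 + y³ (m(y) = -2 + (y*y)*y = -2 + y²*y = -2 + y³)
(-170 + m(71))*(-1372 + 1264) = (-170 + (-2 + 71³))*(-1372 + 1264) = (-170 + (-2 + 357911))*(-108) = (-170 + 357909)*(-108) = 357739*(-108) = -38635812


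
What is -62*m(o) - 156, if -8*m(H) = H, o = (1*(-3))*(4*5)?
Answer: -621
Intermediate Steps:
o = -60 (o = -3*20 = -60)
m(H) = -H/8
-62*m(o) - 156 = -(-31)*(-60)/4 - 156 = -62*15/2 - 156 = -465 - 156 = -621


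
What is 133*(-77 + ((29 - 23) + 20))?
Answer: -6783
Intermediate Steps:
133*(-77 + ((29 - 23) + 20)) = 133*(-77 + (6 + 20)) = 133*(-77 + 26) = 133*(-51) = -6783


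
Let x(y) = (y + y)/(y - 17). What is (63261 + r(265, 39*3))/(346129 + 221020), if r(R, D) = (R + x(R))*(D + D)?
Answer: 7797807/35163238 ≈ 0.22176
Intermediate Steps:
x(y) = 2*y/(-17 + y) (x(y) = (2*y)/(-17 + y) = 2*y/(-17 + y))
r(R, D) = 2*D*(R + 2*R/(-17 + R)) (r(R, D) = (R + 2*R/(-17 + R))*(D + D) = (R + 2*R/(-17 + R))*(2*D) = 2*D*(R + 2*R/(-17 + R)))
(63261 + r(265, 39*3))/(346129 + 221020) = (63261 + 2*(39*3)*265*(-15 + 265)/(-17 + 265))/(346129 + 221020) = (63261 + 2*117*265*250/248)/567149 = (63261 + 2*117*265*(1/248)*250)*(1/567149) = (63261 + 3875625/62)*(1/567149) = (7797807/62)*(1/567149) = 7797807/35163238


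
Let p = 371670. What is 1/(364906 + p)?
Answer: 1/736576 ≈ 1.3576e-6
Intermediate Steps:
1/(364906 + p) = 1/(364906 + 371670) = 1/736576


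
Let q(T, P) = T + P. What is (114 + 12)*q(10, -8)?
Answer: 252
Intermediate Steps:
q(T, P) = P + T
(114 + 12)*q(10, -8) = (114 + 12)*(-8 + 10) = 126*2 = 252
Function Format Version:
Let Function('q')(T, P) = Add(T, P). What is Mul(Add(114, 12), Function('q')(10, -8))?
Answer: 252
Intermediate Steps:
Function('q')(T, P) = Add(P, T)
Mul(Add(114, 12), Function('q')(10, -8)) = Mul(Add(114, 12), Add(-8, 10)) = Mul(126, 2) = 252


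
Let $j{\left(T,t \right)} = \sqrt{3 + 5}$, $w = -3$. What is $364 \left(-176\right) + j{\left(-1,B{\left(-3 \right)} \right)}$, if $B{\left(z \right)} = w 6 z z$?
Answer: $-64064 + 2 \sqrt{2} \approx -64061.0$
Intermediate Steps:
$B{\left(z \right)} = - 18 z^{2}$ ($B{\left(z \right)} = \left(-3\right) 6 z z = - 18 z^{2}$)
$j{\left(T,t \right)} = 2 \sqrt{2}$ ($j{\left(T,t \right)} = \sqrt{8} = 2 \sqrt{2}$)
$364 \left(-176\right) + j{\left(-1,B{\left(-3 \right)} \right)} = 364 \left(-176\right) + 2 \sqrt{2} = -64064 + 2 \sqrt{2}$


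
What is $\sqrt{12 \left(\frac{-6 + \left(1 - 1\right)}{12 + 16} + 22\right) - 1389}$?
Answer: $\frac{3 i \sqrt{6139}}{7} \approx 33.579 i$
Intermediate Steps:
$\sqrt{12 \left(\frac{-6 + \left(1 - 1\right)}{12 + 16} + 22\right) - 1389} = \sqrt{12 \left(\frac{-6 + \left(1 - 1\right)}{28} + 22\right) - 1389} = \sqrt{12 \left(\left(-6 + 0\right) \frac{1}{28} + 22\right) - 1389} = \sqrt{12 \left(\left(-6\right) \frac{1}{28} + 22\right) - 1389} = \sqrt{12 \left(- \frac{3}{14} + 22\right) - 1389} = \sqrt{12 \cdot \frac{305}{14} - 1389} = \sqrt{\frac{1830}{7} - 1389} = \sqrt{- \frac{7893}{7}} = \frac{3 i \sqrt{6139}}{7}$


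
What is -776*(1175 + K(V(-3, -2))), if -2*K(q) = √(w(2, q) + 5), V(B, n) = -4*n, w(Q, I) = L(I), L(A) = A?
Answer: -911800 + 388*√13 ≈ -9.1040e+5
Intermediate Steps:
w(Q, I) = I
K(q) = -√(5 + q)/2 (K(q) = -√(q + 5)/2 = -√(5 + q)/2)
-776*(1175 + K(V(-3, -2))) = -776*(1175 - √(5 - 4*(-2))/2) = -776*(1175 - √(5 + 8)/2) = -776*(1175 - √13/2) = -911800 + 388*√13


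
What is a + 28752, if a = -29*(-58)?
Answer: 30434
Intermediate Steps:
a = 1682
a + 28752 = 1682 + 28752 = 30434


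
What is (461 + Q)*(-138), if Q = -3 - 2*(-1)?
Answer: -63480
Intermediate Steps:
Q = -1 (Q = -3 + 2 = -1)
(461 + Q)*(-138) = (461 - 1)*(-138) = 460*(-138) = -63480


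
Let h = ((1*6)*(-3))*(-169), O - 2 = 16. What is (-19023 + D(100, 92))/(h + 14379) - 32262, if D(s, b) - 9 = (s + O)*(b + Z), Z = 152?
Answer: -562026524/17421 ≈ -32261.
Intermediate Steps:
O = 18 (O = 2 + 16 = 18)
D(s, b) = 9 + (18 + s)*(152 + b) (D(s, b) = 9 + (s + 18)*(b + 152) = 9 + (18 + s)*(152 + b))
h = 3042 (h = (6*(-3))*(-169) = -18*(-169) = 3042)
(-19023 + D(100, 92))/(h + 14379) - 32262 = (-19023 + (2745 + 18*92 + 152*100 + 92*100))/(3042 + 14379) - 32262 = (-19023 + (2745 + 1656 + 15200 + 9200))/17421 - 32262 = (-19023 + 28801)*(1/17421) - 32262 = 9778*(1/17421) - 32262 = 9778/17421 - 32262 = -562026524/17421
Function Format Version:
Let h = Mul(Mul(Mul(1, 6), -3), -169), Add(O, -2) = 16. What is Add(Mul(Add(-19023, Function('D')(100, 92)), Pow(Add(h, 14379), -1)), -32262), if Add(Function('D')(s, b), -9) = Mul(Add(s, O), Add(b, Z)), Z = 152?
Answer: Rational(-562026524, 17421) ≈ -32261.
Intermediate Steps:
O = 18 (O = Add(2, 16) = 18)
Function('D')(s, b) = Add(9, Mul(Add(18, s), Add(152, b))) (Function('D')(s, b) = Add(9, Mul(Add(s, 18), Add(b, 152))) = Add(9, Mul(Add(18, s), Add(152, b))))
h = 3042 (h = Mul(Mul(6, -3), -169) = Mul(-18, -169) = 3042)
Add(Mul(Add(-19023, Function('D')(100, 92)), Pow(Add(h, 14379), -1)), -32262) = Add(Mul(Add(-19023, Add(2745, Mul(18, 92), Mul(152, 100), Mul(92, 100))), Pow(Add(3042, 14379), -1)), -32262) = Add(Mul(Add(-19023, Add(2745, 1656, 15200, 9200)), Pow(17421, -1)), -32262) = Add(Mul(Add(-19023, 28801), Rational(1, 17421)), -32262) = Add(Mul(9778, Rational(1, 17421)), -32262) = Add(Rational(9778, 17421), -32262) = Rational(-562026524, 17421)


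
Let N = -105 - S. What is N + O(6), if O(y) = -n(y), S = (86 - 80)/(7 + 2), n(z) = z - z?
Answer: -317/3 ≈ -105.67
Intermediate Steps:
n(z) = 0
S = ⅔ (S = 6/9 = 6*(⅑) = ⅔ ≈ 0.66667)
O(y) = 0 (O(y) = -1*0 = 0)
N = -317/3 (N = -105 - 1*⅔ = -105 - ⅔ = -317/3 ≈ -105.67)
N + O(6) = -317/3 + 0 = -317/3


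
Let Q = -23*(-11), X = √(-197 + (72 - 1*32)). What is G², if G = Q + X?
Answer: (253 + I*√157)² ≈ 63852.0 + 6340.2*I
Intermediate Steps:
X = I*√157 (X = √(-197 + (72 - 32)) = √(-197 + 40) = √(-157) = I*√157 ≈ 12.53*I)
Q = 253
G = 253 + I*√157 ≈ 253.0 + 12.53*I
G² = (253 + I*√157)²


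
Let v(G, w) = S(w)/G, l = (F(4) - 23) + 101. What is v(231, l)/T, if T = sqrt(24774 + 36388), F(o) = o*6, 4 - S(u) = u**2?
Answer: -5200*sqrt(61162)/7064211 ≈ -0.18205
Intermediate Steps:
S(u) = 4 - u**2
F(o) = 6*o
l = 102 (l = (6*4 - 23) + 101 = (24 - 23) + 101 = 1 + 101 = 102)
T = sqrt(61162) ≈ 247.31
v(G, w) = (4 - w**2)/G
v(231, l)/T = ((4 - 1*102**2)/231)/(sqrt(61162)) = ((4 - 1*10404)/231)*(sqrt(61162)/61162) = ((4 - 10404)/231)*(sqrt(61162)/61162) = ((1/231)*(-10400))*(sqrt(61162)/61162) = -5200*sqrt(61162)/7064211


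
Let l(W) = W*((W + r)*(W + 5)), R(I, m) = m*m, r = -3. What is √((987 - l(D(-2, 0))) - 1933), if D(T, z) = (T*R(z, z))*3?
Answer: I*√946 ≈ 30.757*I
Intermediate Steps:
R(I, m) = m²
D(T, z) = 3*T*z² (D(T, z) = (T*z²)*3 = 3*T*z²)
l(W) = W*(-3 + W)*(5 + W) (l(W) = W*((W - 3)*(W + 5)) = W*((-3 + W)*(5 + W)) = W*(-3 + W)*(5 + W))
√((987 - l(D(-2, 0))) - 1933) = √((987 - 3*(-2)*0²*(-15 + (3*(-2)*0²)² + 2*(3*(-2)*0²))) - 1933) = √((987 - 3*(-2)*0*(-15 + (3*(-2)*0)² + 2*(3*(-2)*0))) - 1933) = √((987 - 0*(-15 + 0² + 2*0)) - 1933) = √((987 - 0*(-15 + 0 + 0)) - 1933) = √((987 - 0*(-15)) - 1933) = √((987 - 1*0) - 1933) = √((987 + 0) - 1933) = √(987 - 1933) = √(-946) = I*√946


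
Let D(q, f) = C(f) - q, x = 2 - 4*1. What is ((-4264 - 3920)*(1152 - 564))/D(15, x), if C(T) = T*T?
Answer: 437472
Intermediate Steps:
C(T) = T²
x = -2 (x = 2 - 4 = -2)
D(q, f) = f² - q
((-4264 - 3920)*(1152 - 564))/D(15, x) = ((-4264 - 3920)*(1152 - 564))/((-2)² - 1*15) = (-8184*588)/(4 - 15) = -4812192/(-11) = -4812192*(-1/11) = 437472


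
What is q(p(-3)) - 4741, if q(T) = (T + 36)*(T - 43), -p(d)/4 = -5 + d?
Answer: -5489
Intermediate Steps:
p(d) = 20 - 4*d (p(d) = -4*(-5 + d) = 20 - 4*d)
q(T) = (-43 + T)*(36 + T) (q(T) = (36 + T)*(-43 + T) = (-43 + T)*(36 + T))
q(p(-3)) - 4741 = (-1548 + (20 - 4*(-3))**2 - 7*(20 - 4*(-3))) - 4741 = (-1548 + (20 + 12)**2 - 7*(20 + 12)) - 4741 = (-1548 + 32**2 - 7*32) - 4741 = (-1548 + 1024 - 224) - 4741 = -748 - 4741 = -5489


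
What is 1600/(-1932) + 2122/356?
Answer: 441263/85974 ≈ 5.1325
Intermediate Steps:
1600/(-1932) + 2122/356 = 1600*(-1/1932) + 2122*(1/356) = -400/483 + 1061/178 = 441263/85974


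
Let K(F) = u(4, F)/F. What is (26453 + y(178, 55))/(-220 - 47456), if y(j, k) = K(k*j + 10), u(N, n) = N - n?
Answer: -21602467/38935400 ≈ -0.55483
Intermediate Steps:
K(F) = (4 - F)/F
y(j, k) = (-6 - j*k)/(10 + j*k) (y(j, k) = (4 - (k*j + 10))/(k*j + 10) = (4 - (j*k + 10))/(j*k + 10) = (4 - (10 + j*k))/(10 + j*k) = (4 + (-10 - j*k))/(10 + j*k) = (-6 - j*k)/(10 + j*k))
(26453 + y(178, 55))/(-220 - 47456) = (26453 + (-6 - 1*178*55)/(10 + 178*55))/(-220 - 47456) = (26453 + (-6 - 9790)/(10 + 9790))/(-47676) = (26453 - 9796/9800)*(-1/47676) = (26453 + (1/9800)*(-9796))*(-1/47676) = (26453 - 2449/2450)*(-1/47676) = (64807401/2450)*(-1/47676) = -21602467/38935400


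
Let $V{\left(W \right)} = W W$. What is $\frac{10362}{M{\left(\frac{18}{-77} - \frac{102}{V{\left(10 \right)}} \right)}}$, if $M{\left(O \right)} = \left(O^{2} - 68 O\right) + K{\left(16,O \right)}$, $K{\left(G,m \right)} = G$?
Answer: $\frac{153590745000}{1524168529} \approx 100.77$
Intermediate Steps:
$V{\left(W \right)} = W^{2}$
$M{\left(O \right)} = 16 + O^{2} - 68 O$ ($M{\left(O \right)} = \left(O^{2} - 68 O\right) + 16 = 16 + O^{2} - 68 O$)
$\frac{10362}{M{\left(\frac{18}{-77} - \frac{102}{V{\left(10 \right)}} \right)}} = \frac{10362}{16 + \left(\frac{18}{-77} - \frac{102}{10^{2}}\right)^{2} - 68 \left(\frac{18}{-77} - \frac{102}{10^{2}}\right)} = \frac{10362}{16 + \left(18 \left(- \frac{1}{77}\right) - \frac{102}{100}\right)^{2} - 68 \left(18 \left(- \frac{1}{77}\right) - \frac{102}{100}\right)} = \frac{10362}{16 + \left(- \frac{18}{77} - \frac{51}{50}\right)^{2} - 68 \left(- \frac{18}{77} - \frac{51}{50}\right)} = \frac{10362}{16 + \left(- \frac{4827}{3850}\right)^{2} - - \frac{164118}{1925}} = \frac{10362}{16 + \frac{23299929}{14822500} + \frac{164118}{1925}} = \frac{10362}{\frac{1524168529}{14822500}} = 10362 \cdot \frac{14822500}{1524168529} = \frac{153590745000}{1524168529}$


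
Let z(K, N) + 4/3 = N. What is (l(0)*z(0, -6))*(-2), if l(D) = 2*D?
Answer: 0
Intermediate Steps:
z(K, N) = -4/3 + N
(l(0)*z(0, -6))*(-2) = ((2*0)*(-4/3 - 6))*(-2) = (0*(-22/3))*(-2) = 0*(-2) = 0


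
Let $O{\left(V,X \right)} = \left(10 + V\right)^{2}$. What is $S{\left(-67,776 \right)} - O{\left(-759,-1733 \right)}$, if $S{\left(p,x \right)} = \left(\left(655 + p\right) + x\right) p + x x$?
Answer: $-50213$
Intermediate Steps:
$S{\left(p,x \right)} = x^{2} + p \left(655 + p + x\right)$ ($S{\left(p,x \right)} = \left(655 + p + x\right) p + x^{2} = p \left(655 + p + x\right) + x^{2} = x^{2} + p \left(655 + p + x\right)$)
$S{\left(-67,776 \right)} - O{\left(-759,-1733 \right)} = \left(\left(-67\right)^{2} + 776^{2} + 655 \left(-67\right) - 51992\right) - \left(10 - 759\right)^{2} = \left(4489 + 602176 - 43885 - 51992\right) - \left(-749\right)^{2} = 510788 - 561001 = -50213$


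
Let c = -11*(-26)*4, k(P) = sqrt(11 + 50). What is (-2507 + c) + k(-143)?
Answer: -1363 + sqrt(61) ≈ -1355.2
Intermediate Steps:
k(P) = sqrt(61)
c = 1144 (c = 286*4 = 1144)
(-2507 + c) + k(-143) = (-2507 + 1144) + sqrt(61) = -1363 + sqrt(61)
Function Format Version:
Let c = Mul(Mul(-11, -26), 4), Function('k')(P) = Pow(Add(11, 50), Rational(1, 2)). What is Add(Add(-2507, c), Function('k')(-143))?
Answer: Add(-1363, Pow(61, Rational(1, 2))) ≈ -1355.2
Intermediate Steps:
Function('k')(P) = Pow(61, Rational(1, 2))
c = 1144 (c = Mul(286, 4) = 1144)
Add(Add(-2507, c), Function('k')(-143)) = Add(Add(-2507, 1144), Pow(61, Rational(1, 2))) = Add(-1363, Pow(61, Rational(1, 2)))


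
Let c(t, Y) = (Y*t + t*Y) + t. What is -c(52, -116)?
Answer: 12012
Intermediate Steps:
c(t, Y) = t + 2*Y*t (c(t, Y) = (Y*t + Y*t) + t = 2*Y*t + t = t + 2*Y*t)
-c(52, -116) = -52*(1 + 2*(-116)) = -52*(1 - 232) = -52*(-231) = -1*(-12012) = 12012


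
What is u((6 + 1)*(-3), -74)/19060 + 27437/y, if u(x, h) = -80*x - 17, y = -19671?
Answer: -490236347/374929260 ≈ -1.3075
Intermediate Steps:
u(x, h) = -17 - 80*x
u((6 + 1)*(-3), -74)/19060 + 27437/y = (-17 - 80*(6 + 1)*(-3))/19060 + 27437/(-19671) = (-17 - 560*(-3))*(1/19060) + 27437*(-1/19671) = (-17 - 80*(-21))*(1/19060) - 27437/19671 = (-17 + 1680)*(1/19060) - 27437/19671 = 1663*(1/19060) - 27437/19671 = 1663/19060 - 27437/19671 = -490236347/374929260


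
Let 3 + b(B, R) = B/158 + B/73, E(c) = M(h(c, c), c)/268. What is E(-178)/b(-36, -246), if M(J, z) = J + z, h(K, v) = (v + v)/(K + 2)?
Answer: 14884627/84348176 ≈ 0.17647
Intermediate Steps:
h(K, v) = 2*v/(2 + K) (h(K, v) = (2*v)/(2 + K) = 2*v/(2 + K))
E(c) = c/268 + c/(134*(2 + c)) (E(c) = (2*c/(2 + c) + c)/268 = (c + 2*c/(2 + c))*(1/268) = c/268 + c/(134*(2 + c)))
b(B, R) = -3 + 231*B/11534 (b(B, R) = -3 + (B/158 + B/73) = -3 + 231*B/11534)
E(-178)/b(-36, -246) = ((1/268)*(-178)*(4 - 178)/(2 - 178))/(-3 + (231/11534)*(-36)) = ((1/268)*(-178)*(-174)/(-176))/(-3 - 4158/5767) = ((1/268)*(-178)*(-1/176)*(-174))/(-21459/5767) = -7743/11792*(-5767/21459) = 14884627/84348176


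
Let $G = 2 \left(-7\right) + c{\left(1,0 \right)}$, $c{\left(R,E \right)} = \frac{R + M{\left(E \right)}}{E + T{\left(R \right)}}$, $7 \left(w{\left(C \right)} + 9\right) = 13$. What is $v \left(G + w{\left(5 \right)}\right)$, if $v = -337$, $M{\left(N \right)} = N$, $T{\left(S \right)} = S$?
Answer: $\frac{47517}{7} \approx 6788.1$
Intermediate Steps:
$w{\left(C \right)} = - \frac{50}{7}$ ($w{\left(C \right)} = -9 + \frac{1}{7} \cdot 13 = -9 + \frac{13}{7} = - \frac{50}{7}$)
$c{\left(R,E \right)} = 1$ ($c{\left(R,E \right)} = \frac{R + E}{E + R} = \frac{E + R}{E + R} = 1$)
$G = -13$ ($G = 2 \left(-7\right) + 1 = -14 + 1 = -13$)
$v \left(G + w{\left(5 \right)}\right) = - 337 \left(-13 - \frac{50}{7}\right) = \left(-337\right) \left(- \frac{141}{7}\right) = \frac{47517}{7}$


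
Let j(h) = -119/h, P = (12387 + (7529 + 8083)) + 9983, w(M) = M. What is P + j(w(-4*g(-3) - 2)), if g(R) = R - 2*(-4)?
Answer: 835723/22 ≈ 37987.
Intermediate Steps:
g(R) = 8 + R (g(R) = R + 8 = 8 + R)
P = 37982 (P = (12387 + 15612) + 9983 = 27999 + 9983 = 37982)
P + j(w(-4*g(-3) - 2)) = 37982 - 119/(-4*(8 - 3) - 2) = 37982 - 119/(-4*5 - 2) = 37982 - 119/(-20 - 2) = 37982 - 119/(-22) = 37982 - 119*(-1/22) = 37982 + 119/22 = 835723/22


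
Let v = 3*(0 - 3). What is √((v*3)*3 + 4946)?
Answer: √4865 ≈ 69.750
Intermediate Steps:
v = -9 (v = 3*(-3) = -9)
√((v*3)*3 + 4946) = √(-9*3*3 + 4946) = √(-27*3 + 4946) = √(-81 + 4946) = √4865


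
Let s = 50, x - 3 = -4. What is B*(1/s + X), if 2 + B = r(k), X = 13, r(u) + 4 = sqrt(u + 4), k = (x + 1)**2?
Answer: -1302/25 ≈ -52.080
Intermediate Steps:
x = -1 (x = 3 - 4 = -1)
k = 0 (k = (-1 + 1)**2 = 0**2 = 0)
r(u) = -4 + sqrt(4 + u) (r(u) = -4 + sqrt(u + 4) = -4 + sqrt(4 + u))
B = -4 (B = -2 + (-4 + sqrt(4 + 0)) = -2 + (-4 + sqrt(4)) = -2 + (-4 + 2) = -2 - 2 = -4)
B*(1/s + X) = -4*(1/50 + 13) = -4*651/50 = -1302/25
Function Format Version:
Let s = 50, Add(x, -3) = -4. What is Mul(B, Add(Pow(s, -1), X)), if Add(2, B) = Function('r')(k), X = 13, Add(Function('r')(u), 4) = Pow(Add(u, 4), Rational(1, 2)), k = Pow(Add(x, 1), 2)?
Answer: Rational(-1302, 25) ≈ -52.080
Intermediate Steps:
x = -1 (x = Add(3, -4) = -1)
k = 0 (k = Pow(Add(-1, 1), 2) = Pow(0, 2) = 0)
Function('r')(u) = Add(-4, Pow(Add(4, u), Rational(1, 2))) (Function('r')(u) = Add(-4, Pow(Add(u, 4), Rational(1, 2))) = Add(-4, Pow(Add(4, u), Rational(1, 2))))
B = -4 (B = Add(-2, Add(-4, Pow(Add(4, 0), Rational(1, 2)))) = Add(-2, Add(-4, Pow(4, Rational(1, 2)))) = Add(-2, Add(-4, 2)) = Add(-2, -2) = -4)
Mul(B, Add(Pow(s, -1), X)) = Mul(-4, Add(Pow(50, -1), 13)) = Mul(-4, Add(Rational(1, 50), 13)) = Mul(-4, Rational(651, 50)) = Rational(-1302, 25)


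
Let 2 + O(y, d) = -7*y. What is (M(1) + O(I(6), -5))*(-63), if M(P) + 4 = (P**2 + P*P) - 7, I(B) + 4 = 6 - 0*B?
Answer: 1575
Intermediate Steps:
I(B) = 2 (I(B) = -4 + (6 - 0*B) = -4 + (6 - 1*0) = -4 + (6 + 0) = -4 + 6 = 2)
O(y, d) = -2 - 7*y
M(P) = -11 + 2*P**2 (M(P) = -4 + ((P**2 + P*P) - 7) = -4 + ((P**2 + P**2) - 7) = -4 + (2*P**2 - 7) = -4 + (-7 + 2*P**2) = -11 + 2*P**2)
(M(1) + O(I(6), -5))*(-63) = ((-11 + 2*1**2) + (-2 - 7*2))*(-63) = ((-11 + 2*1) + (-2 - 14))*(-63) = ((-11 + 2) - 16)*(-63) = (-9 - 16)*(-63) = -25*(-63) = 1575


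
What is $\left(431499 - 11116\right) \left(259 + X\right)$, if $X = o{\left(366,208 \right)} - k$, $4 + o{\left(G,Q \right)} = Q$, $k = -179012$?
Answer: $75448238925$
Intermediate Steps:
$o{\left(G,Q \right)} = -4 + Q$
$X = 179216$ ($X = \left(-4 + 208\right) - -179012 = 204 + 179012 = 179216$)
$\left(431499 - 11116\right) \left(259 + X\right) = \left(431499 - 11116\right) \left(259 + 179216\right) = 420383 \cdot 179475 = 75448238925$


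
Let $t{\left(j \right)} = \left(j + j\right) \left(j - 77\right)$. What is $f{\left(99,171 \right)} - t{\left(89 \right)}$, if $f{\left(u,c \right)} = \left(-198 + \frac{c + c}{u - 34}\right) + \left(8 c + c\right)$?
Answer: $- \frac{51333}{65} \approx -789.74$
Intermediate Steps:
$t{\left(j \right)} = 2 j \left(-77 + j\right)$
$f{\left(u,c \right)} = -198 + 9 c + \frac{2 c}{-34 + u}$ ($f{\left(u,c \right)} = \left(-198 + \frac{2 c}{-34 + u}\right) + 9 c = -198 + 9 c + \frac{2 c}{-34 + u}$)
$f{\left(99,171 \right)} - t{\left(89 \right)} = \frac{6732 - 51984 - 19602 + 9 \cdot 171 \cdot 99}{-34 + 99} - 2 \cdot 89 \left(-77 + 89\right) = \frac{6732 - 51984 - 19602 + 152361}{65} - 2 \cdot 89 \cdot 12 = \frac{1}{65} \cdot 87507 - 2136 = \frac{87507}{65} - 2136 = - \frac{51333}{65}$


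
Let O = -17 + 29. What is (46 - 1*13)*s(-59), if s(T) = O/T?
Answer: -396/59 ≈ -6.7119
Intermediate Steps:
O = 12
s(T) = 12/T
(46 - 1*13)*s(-59) = (46 - 1*13)*(12/(-59)) = (46 - 13)*(12*(-1/59)) = 33*(-12/59) = -396/59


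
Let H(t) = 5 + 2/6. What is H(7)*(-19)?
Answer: -304/3 ≈ -101.33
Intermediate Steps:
H(t) = 16/3 (H(t) = 5 + 2*(⅙) = 5 + ⅓ = 16/3)
H(7)*(-19) = (16/3)*(-19) = -304/3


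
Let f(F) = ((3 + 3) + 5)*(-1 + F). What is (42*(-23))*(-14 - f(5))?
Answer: 56028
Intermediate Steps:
f(F) = -11 + 11*F (f(F) = (6 + 5)*(-1 + F) = 11*(-1 + F) = -11 + 11*F)
(42*(-23))*(-14 - f(5)) = (42*(-23))*(-14 - (-11 + 11*5)) = -966*(-14 - (-11 + 55)) = -966*(-14 - 1*44) = -966*(-14 - 44) = -966*(-58) = 56028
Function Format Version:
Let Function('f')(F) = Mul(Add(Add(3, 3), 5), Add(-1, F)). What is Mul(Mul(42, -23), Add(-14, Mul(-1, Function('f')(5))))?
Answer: 56028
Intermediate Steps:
Function('f')(F) = Add(-11, Mul(11, F)) (Function('f')(F) = Mul(Add(6, 5), Add(-1, F)) = Mul(11, Add(-1, F)) = Add(-11, Mul(11, F)))
Mul(Mul(42, -23), Add(-14, Mul(-1, Function('f')(5)))) = Mul(Mul(42, -23), Add(-14, Mul(-1, Add(-11, Mul(11, 5))))) = Mul(-966, Add(-14, Mul(-1, Add(-11, 55)))) = Mul(-966, Add(-14, Mul(-1, 44))) = Mul(-966, Add(-14, -44)) = Mul(-966, -58) = 56028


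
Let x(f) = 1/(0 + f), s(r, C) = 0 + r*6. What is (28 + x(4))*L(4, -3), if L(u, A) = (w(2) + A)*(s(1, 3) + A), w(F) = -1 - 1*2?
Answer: -1017/2 ≈ -508.50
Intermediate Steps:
w(F) = -3 (w(F) = -1 - 2 = -3)
s(r, C) = 6*r (s(r, C) = 0 + 6*r = 6*r)
L(u, A) = (-3 + A)*(6 + A) (L(u, A) = (-3 + A)*(6*1 + A) = (-3 + A)*(6 + A))
x(f) = 1/f
(28 + x(4))*L(4, -3) = (28 + 1/4)*(-18 + (-3)² + 3*(-3)) = (28 + ¼)*(-18 + 9 - 9) = (113/4)*(-18) = -1017/2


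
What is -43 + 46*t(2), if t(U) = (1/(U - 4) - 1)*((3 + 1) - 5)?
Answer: 26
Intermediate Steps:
t(U) = 1 - 1/(-4 + U) (t(U) = (1/(-4 + U) - 1)*(4 - 5) = (-1 + 1/(-4 + U))*(-1) = 1 - 1/(-4 + U))
-43 + 46*t(2) = -43 + 46*((-5 + 2)/(-4 + 2)) = -43 + 46*(-3/(-2)) = -43 + 46*(-½*(-3)) = -43 + 46*(3/2) = -43 + 69 = 26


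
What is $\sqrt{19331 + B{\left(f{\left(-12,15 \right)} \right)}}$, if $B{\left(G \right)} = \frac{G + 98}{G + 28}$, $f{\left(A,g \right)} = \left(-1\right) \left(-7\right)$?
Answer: $\sqrt{19334} \approx 139.05$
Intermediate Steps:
$f{\left(A,g \right)} = 7$
$B{\left(G \right)} = \frac{98 + G}{28 + G}$
$\sqrt{19331 + B{\left(f{\left(-12,15 \right)} \right)}} = \sqrt{19331 + \frac{98 + 7}{28 + 7}} = \sqrt{19331 + \frac{1}{35} \cdot 105} = \sqrt{19331 + 3} = \sqrt{19334}$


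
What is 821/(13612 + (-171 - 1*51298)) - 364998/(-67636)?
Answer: 6881100065/1280248026 ≈ 5.3748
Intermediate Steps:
821/(13612 + (-171 - 1*51298)) - 364998/(-67636) = 821/(13612 + (-171 - 51298)) - 364998*(-1/67636) = 821/(13612 - 51469) + 182499/33818 = 821/(-37857) + 182499/33818 = 821*(-1/37857) + 182499/33818 = -821/37857 + 182499/33818 = 6881100065/1280248026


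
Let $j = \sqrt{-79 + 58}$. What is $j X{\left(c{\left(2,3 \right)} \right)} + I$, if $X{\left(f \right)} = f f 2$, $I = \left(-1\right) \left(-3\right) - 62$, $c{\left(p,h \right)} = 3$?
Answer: $-59 + 18 i \sqrt{21} \approx -59.0 + 82.486 i$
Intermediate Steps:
$I = -59$ ($I = 3 - 62 = -59$)
$j = i \sqrt{21}$ ($j = \sqrt{-21} = i \sqrt{21} \approx 4.5826 i$)
$X{\left(f \right)} = 2 f^{2}$ ($X{\left(f \right)} = f^{2} \cdot 2 = 2 f^{2}$)
$j X{\left(c{\left(2,3 \right)} \right)} + I = i \sqrt{21} \cdot 2 \cdot 3^{2} - 59 = i \sqrt{21} \cdot 2 \cdot 9 - 59 = i \sqrt{21} \cdot 18 - 59 = 18 i \sqrt{21} - 59 = -59 + 18 i \sqrt{21}$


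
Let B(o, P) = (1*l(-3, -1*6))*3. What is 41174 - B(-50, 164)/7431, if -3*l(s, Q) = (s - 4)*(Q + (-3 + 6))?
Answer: 101988005/2477 ≈ 41174.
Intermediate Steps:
l(s, Q) = -(-4 + s)*(3 + Q)/3 (l(s, Q) = -(s - 4)*(Q + (-3 + 6))/3 = -(-4 + s)*(Q + 3)/3 = -(-4 + s)*(3 + Q)/3)
B(o, P) = -21 (B(o, P) = (1*(4 - 1*(-3) + 4*(-1*6)/3 - 1/3*(-1*6)*(-3)))*3 = (1*(4 + 3 + (4/3)*(-6) - 1/3*(-6)*(-3)))*3 = (1*(4 + 3 - 8 - 6))*3 = (1*(-7))*3 = -7*3 = -21)
41174 - B(-50, 164)/7431 = 41174 - (-21)/7431 = 41174 - 1*(-7/2477) = 41174 + 7/2477 = 101988005/2477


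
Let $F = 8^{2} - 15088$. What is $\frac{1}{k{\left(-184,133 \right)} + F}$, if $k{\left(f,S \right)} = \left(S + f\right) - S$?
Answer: $- \frac{1}{15208} \approx -6.5755 \cdot 10^{-5}$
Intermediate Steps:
$k{\left(f,S \right)} = f$
$F = -15024$ ($F = 64 - 15088 = -15024$)
$\frac{1}{k{\left(-184,133 \right)} + F} = \frac{1}{-184 - 15024} = \frac{1}{-15208} = - \frac{1}{15208}$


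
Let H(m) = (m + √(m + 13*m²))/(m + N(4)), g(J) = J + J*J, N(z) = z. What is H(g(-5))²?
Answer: 1405/144 + 5*√145/12 ≈ 14.774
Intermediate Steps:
g(J) = J + J²
H(m) = (m + √(m + 13*m²))/(4 + m) (H(m) = (m + √(m + 13*m²))/(m + 4) = (m + √(m + 13*m²))/(4 + m))
H(g(-5))² = ((-5*(1 - 5) + √((-5*(1 - 5))*(1 + 13*(-5*(1 - 5)))))/(4 - 5*(1 - 5)))² = ((-5*(-4) + √((-5*(-4))*(1 + 13*(-5*(-4)))))/(4 - 5*(-4)))² = ((20 + √(20*(1 + 13*20)))/(4 + 20))² = ((20 + √(20*(1 + 260)))/24)² = ((20 + √(20*261))/24)² = ((20 + √5220)/24)² = ((20 + 6*√145)/24)² = (⅚ + √145/4)²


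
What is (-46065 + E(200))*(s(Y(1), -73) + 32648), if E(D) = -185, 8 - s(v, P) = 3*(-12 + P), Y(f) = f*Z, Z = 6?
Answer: -1522133750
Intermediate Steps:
Y(f) = 6*f (Y(f) = f*6 = 6*f)
s(v, P) = 44 - 3*P (s(v, P) = 8 - 3*(-12 + P) = 8 - (-36 + 3*P) = 8 + (36 - 3*P) = 44 - 3*P)
(-46065 + E(200))*(s(Y(1), -73) + 32648) = (-46065 - 185)*((44 - 3*(-73)) + 32648) = -46250*((44 + 219) + 32648) = -46250*(263 + 32648) = -46250*32911 = -1522133750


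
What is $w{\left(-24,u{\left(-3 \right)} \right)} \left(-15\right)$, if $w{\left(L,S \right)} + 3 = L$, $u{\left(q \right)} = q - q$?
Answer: $405$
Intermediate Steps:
$u{\left(q \right)} = 0$
$w{\left(L,S \right)} = -3 + L$
$w{\left(-24,u{\left(-3 \right)} \right)} \left(-15\right) = \left(-3 - 24\right) \left(-15\right) = \left(-27\right) \left(-15\right) = 405$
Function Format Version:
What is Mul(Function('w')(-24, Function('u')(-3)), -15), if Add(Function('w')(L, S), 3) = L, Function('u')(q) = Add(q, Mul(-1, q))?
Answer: 405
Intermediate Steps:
Function('u')(q) = 0
Function('w')(L, S) = Add(-3, L)
Mul(Function('w')(-24, Function('u')(-3)), -15) = Mul(Add(-3, -24), -15) = Mul(-27, -15) = 405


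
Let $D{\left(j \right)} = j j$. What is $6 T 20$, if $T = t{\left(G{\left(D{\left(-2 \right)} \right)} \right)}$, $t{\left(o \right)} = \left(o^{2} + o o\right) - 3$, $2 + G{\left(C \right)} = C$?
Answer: $600$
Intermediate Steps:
$D{\left(j \right)} = j^{2}$
$G{\left(C \right)} = -2 + C$
$t{\left(o \right)} = -3 + 2 o^{2}$ ($t{\left(o \right)} = \left(o^{2} + o^{2}\right) - 3 = 2 o^{2} - 3 = -3 + 2 o^{2}$)
$T = 5$ ($T = -3 + 2 \left(-2 + \left(-2\right)^{2}\right)^{2} = -3 + 2 \left(-2 + 4\right)^{2} = -3 + 2 \cdot 2^{2} = -3 + 2 \cdot 4 = -3 + 8 = 5$)
$6 T 20 = 6 \cdot 5 \cdot 20 = 30 \cdot 20 = 600$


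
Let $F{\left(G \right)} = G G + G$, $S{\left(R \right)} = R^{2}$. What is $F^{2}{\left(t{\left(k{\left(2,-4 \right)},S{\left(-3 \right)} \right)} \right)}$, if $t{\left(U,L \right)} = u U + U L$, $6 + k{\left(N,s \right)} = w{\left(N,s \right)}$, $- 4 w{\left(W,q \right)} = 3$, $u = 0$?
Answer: $\frac{3372937929}{256} \approx 1.3176 \cdot 10^{7}$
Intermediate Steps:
$w{\left(W,q \right)} = - \frac{3}{4}$ ($w{\left(W,q \right)} = \left(- \frac{1}{4}\right) 3 = - \frac{3}{4}$)
$k{\left(N,s \right)} = - \frac{27}{4}$ ($k{\left(N,s \right)} = -6 - \frac{3}{4} = - \frac{27}{4}$)
$t{\left(U,L \right)} = L U$ ($t{\left(U,L \right)} = 0 U + U L = 0 + L U = L U$)
$F{\left(G \right)} = G + G^{2}$ ($F{\left(G \right)} = G^{2} + G = G + G^{2}$)
$F^{2}{\left(t{\left(k{\left(2,-4 \right)},S{\left(-3 \right)} \right)} \right)} = \left(\left(-3\right)^{2} \left(- \frac{27}{4}\right) \left(1 + \left(-3\right)^{2} \left(- \frac{27}{4}\right)\right)\right)^{2} = \left(9 \left(- \frac{27}{4}\right) \left(1 + 9 \left(- \frac{27}{4}\right)\right)\right)^{2} = \left(- \frac{243 \left(1 - \frac{243}{4}\right)}{4}\right)^{2} = \left(\left(- \frac{243}{4}\right) \left(- \frac{239}{4}\right)\right)^{2} = \left(\frac{58077}{16}\right)^{2} = \frac{3372937929}{256}$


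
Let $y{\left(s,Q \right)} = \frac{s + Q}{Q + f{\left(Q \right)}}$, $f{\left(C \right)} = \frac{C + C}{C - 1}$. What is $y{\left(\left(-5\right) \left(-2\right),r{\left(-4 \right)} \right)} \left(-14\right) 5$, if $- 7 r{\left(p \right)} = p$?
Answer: $\frac{3885}{11} \approx 353.18$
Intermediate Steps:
$f{\left(C \right)} = \frac{2 C}{-1 + C}$
$r{\left(p \right)} = - \frac{p}{7}$
$y{\left(s,Q \right)} = \frac{Q + s}{Q + \frac{2 Q}{-1 + Q}}$ ($y{\left(s,Q \right)} = \frac{s + Q}{Q + \frac{2 Q}{-1 + Q}} = \frac{Q + s}{Q + \frac{2 Q}{-1 + Q}}$)
$y{\left(\left(-5\right) \left(-2\right),r{\left(-4 \right)} \right)} \left(-14\right) 5 = \frac{\left(-1 - - \frac{4}{7}\right) \left(\left(- \frac{1}{7}\right) \left(-4\right) - -10\right)}{\left(- \frac{1}{7}\right) \left(-4\right) \left(1 - - \frac{4}{7}\right)} \left(-14\right) 5 = \frac{\left(-1 + \frac{4}{7}\right) \left(\frac{4}{7} + 10\right)}{\frac{4}{7} \left(1 + \frac{4}{7}\right)} \left(-14\right) 5 = \frac{7}{4} \frac{1}{\frac{11}{7}} \left(- \frac{3}{7}\right) \frac{74}{7} \left(-14\right) 5 = \frac{7}{4} \cdot \frac{7}{11} \left(- \frac{3}{7}\right) \frac{74}{7} \left(-14\right) 5 = \left(- \frac{111}{22}\right) \left(-14\right) 5 = \frac{777}{11} \cdot 5 = \frac{3885}{11}$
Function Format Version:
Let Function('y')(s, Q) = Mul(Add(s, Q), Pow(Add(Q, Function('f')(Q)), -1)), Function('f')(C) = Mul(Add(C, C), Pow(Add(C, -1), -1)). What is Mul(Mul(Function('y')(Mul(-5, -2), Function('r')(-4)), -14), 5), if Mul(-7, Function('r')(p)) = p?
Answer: Rational(3885, 11) ≈ 353.18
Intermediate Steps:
Function('f')(C) = Mul(2, C, Pow(Add(-1, C), -1)) (Function('f')(C) = Mul(Mul(2, C), Pow(Add(-1, C), -1)) = Mul(2, C, Pow(Add(-1, C), -1)))
Function('r')(p) = Mul(Rational(-1, 7), p)
Function('y')(s, Q) = Mul(Pow(Add(Q, Mul(2, Q, Pow(Add(-1, Q), -1))), -1), Add(Q, s)) (Function('y')(s, Q) = Mul(Add(s, Q), Pow(Add(Q, Mul(2, Q, Pow(Add(-1, Q), -1))), -1)) = Mul(Add(Q, s), Pow(Add(Q, Mul(2, Q, Pow(Add(-1, Q), -1))), -1)) = Mul(Pow(Add(Q, Mul(2, Q, Pow(Add(-1, Q), -1))), -1), Add(Q, s)))
Mul(Mul(Function('y')(Mul(-5, -2), Function('r')(-4)), -14), 5) = Mul(Mul(Mul(Pow(Mul(Rational(-1, 7), -4), -1), Pow(Add(1, Mul(Rational(-1, 7), -4)), -1), Add(-1, Mul(Rational(-1, 7), -4)), Add(Mul(Rational(-1, 7), -4), Mul(-5, -2))), -14), 5) = Mul(Mul(Mul(Pow(Rational(4, 7), -1), Pow(Add(1, Rational(4, 7)), -1), Add(-1, Rational(4, 7)), Add(Rational(4, 7), 10)), -14), 5) = Mul(Mul(Mul(Rational(7, 4), Pow(Rational(11, 7), -1), Rational(-3, 7), Rational(74, 7)), -14), 5) = Mul(Mul(Mul(Rational(7, 4), Rational(7, 11), Rational(-3, 7), Rational(74, 7)), -14), 5) = Mul(Mul(Rational(-111, 22), -14), 5) = Mul(Rational(777, 11), 5) = Rational(3885, 11)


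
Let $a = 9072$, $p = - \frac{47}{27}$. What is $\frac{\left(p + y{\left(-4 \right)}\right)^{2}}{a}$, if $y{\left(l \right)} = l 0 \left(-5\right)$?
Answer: $\frac{2209}{6613488} \approx 0.00033401$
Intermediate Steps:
$y{\left(l \right)} = 0$ ($y{\left(l \right)} = 0 \left(-5\right) = 0$)
$p = - \frac{47}{27}$ ($p = \left(-47\right) \frac{1}{27} = - \frac{47}{27} \approx -1.7407$)
$\frac{\left(p + y{\left(-4 \right)}\right)^{2}}{a} = \frac{\left(- \frac{47}{27} + 0\right)^{2}}{9072} = \left(- \frac{47}{27}\right)^{2} \cdot \frac{1}{9072} = \frac{2209}{729} \cdot \frac{1}{9072} = \frac{2209}{6613488}$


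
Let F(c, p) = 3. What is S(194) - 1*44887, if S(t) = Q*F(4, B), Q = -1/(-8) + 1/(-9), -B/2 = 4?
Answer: -1077287/24 ≈ -44887.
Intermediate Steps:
B = -8 (B = -2*4 = -8)
Q = 1/72 (Q = -1*(-⅛) + 1*(-⅑) = ⅛ - ⅑ = 1/72 ≈ 0.013889)
S(t) = 1/24 (S(t) = (1/72)*3 = 1/24)
S(194) - 1*44887 = 1/24 - 1*44887 = 1/24 - 44887 = -1077287/24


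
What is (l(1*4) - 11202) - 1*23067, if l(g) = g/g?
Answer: -34268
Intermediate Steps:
l(g) = 1
(l(1*4) - 11202) - 1*23067 = (1 - 11202) - 1*23067 = -11201 - 23067 = -34268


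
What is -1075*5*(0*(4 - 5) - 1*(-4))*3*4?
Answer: -258000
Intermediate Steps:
-1075*5*(0*(4 - 5) - 1*(-4))*3*4 = -1075*5*(0*(-1) + 4)*12 = -1075*5*(0 + 4)*12 = -1075*5*4*12 = -21500*12 = -1075*240 = -258000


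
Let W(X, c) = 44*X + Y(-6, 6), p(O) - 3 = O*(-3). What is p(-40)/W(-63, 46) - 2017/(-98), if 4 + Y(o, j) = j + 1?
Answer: 1857673/90454 ≈ 20.537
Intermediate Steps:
p(O) = 3 - 3*O (p(O) = 3 + O*(-3) = 3 - 3*O)
Y(o, j) = -3 + j (Y(o, j) = -4 + (j + 1) = -4 + (1 + j) = -3 + j)
W(X, c) = 3 + 44*X (W(X, c) = 44*X + (-3 + 6) = 44*X + 3 = 3 + 44*X)
p(-40)/W(-63, 46) - 2017/(-98) = (3 - 3*(-40))/(3 + 44*(-63)) - 2017/(-98) = (3 + 120)/(3 - 2772) - 2017*(-1/98) = 123/(-2769) + 2017/98 = 123*(-1/2769) + 2017/98 = -41/923 + 2017/98 = 1857673/90454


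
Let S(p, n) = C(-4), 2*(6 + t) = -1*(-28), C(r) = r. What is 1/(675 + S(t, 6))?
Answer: 1/671 ≈ 0.0014903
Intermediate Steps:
t = 8 (t = -6 + (-1*(-28))/2 = -6 + (½)*28 = -6 + 14 = 8)
S(p, n) = -4
1/(675 + S(t, 6)) = 1/(675 - 4) = 1/671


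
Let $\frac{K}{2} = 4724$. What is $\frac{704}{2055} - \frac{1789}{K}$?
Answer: $\frac{2974997}{19415640} \approx 0.15323$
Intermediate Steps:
$K = 9448$ ($K = 2 \cdot 4724 = 9448$)
$\frac{704}{2055} - \frac{1789}{K} = \frac{704}{2055} - \frac{1789}{9448} = \frac{2974997}{19415640}$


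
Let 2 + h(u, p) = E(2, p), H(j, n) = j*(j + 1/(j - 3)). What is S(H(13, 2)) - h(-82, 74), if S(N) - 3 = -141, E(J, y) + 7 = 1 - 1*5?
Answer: -125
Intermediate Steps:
H(j, n) = j*(j + 1/(-3 + j))
E(J, y) = -11 (E(J, y) = -7 + (1 - 1*5) = -7 + (1 - 5) = -7 - 4 = -11)
S(N) = -138 (S(N) = 3 - 141 = -138)
h(u, p) = -13 (h(u, p) = -2 - 11 = -13)
S(H(13, 2)) - h(-82, 74) = -138 - 1*(-13) = -138 + 13 = -125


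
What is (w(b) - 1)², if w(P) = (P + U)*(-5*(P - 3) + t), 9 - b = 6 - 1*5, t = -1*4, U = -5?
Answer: 7744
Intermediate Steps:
t = -4
b = 8 (b = 9 - (6 - 1*5) = 9 - (6 - 5) = 9 - 1*1 = 9 - 1 = 8)
w(P) = (-5 + P)*(11 - 5*P) (w(P) = (P - 5)*(-5*(P - 3) - 4) = (-5 + P)*(-5*(-3 + P) - 4) = (-5 + P)*((15 - 5*P) - 4) = (-5 + P)*(11 - 5*P))
(w(b) - 1)² = ((-55 - 5*8² + 36*8) - 1)² = ((-55 - 5*64 + 288) - 1)² = ((-55 - 320 + 288) - 1)² = (-87 - 1)² = (-88)² = 7744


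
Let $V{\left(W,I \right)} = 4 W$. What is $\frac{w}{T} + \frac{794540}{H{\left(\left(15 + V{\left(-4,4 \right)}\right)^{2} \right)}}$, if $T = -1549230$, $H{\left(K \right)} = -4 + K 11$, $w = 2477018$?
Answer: $\frac{615453932537}{5422305} \approx 1.135 \cdot 10^{5}$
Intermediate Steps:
$H{\left(K \right)} = -4 + 11 K$
$\frac{w}{T} + \frac{794540}{H{\left(\left(15 + V{\left(-4,4 \right)}\right)^{2} \right)}} = \frac{2477018}{-1549230} + \frac{794540}{-4 + 11 \left(15 + 4 \left(-4\right)\right)^{2}} = 2477018 \left(- \frac{1}{1549230}\right) + \frac{794540}{-4 + 11 \left(15 - 16\right)^{2}} = - \frac{1238509}{774615} + \frac{794540}{-4 + 11 \left(-1\right)^{2}} = - \frac{1238509}{774615} + \frac{794540}{-4 + 11 \cdot 1} = - \frac{1238509}{774615} + \frac{794540}{-4 + 11} = - \frac{1238509}{774615} + \frac{794540}{7} = \frac{615453932537}{5422305}$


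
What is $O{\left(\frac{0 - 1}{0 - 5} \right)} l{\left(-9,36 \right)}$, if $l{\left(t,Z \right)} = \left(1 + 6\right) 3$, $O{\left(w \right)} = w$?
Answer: $\frac{21}{5} \approx 4.2$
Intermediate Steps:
$l{\left(t,Z \right)} = 21$ ($l{\left(t,Z \right)} = 7 \cdot 3 = 21$)
$O{\left(\frac{0 - 1}{0 - 5} \right)} l{\left(-9,36 \right)} = \frac{0 - 1}{0 - 5} \cdot 21 = - \frac{1}{-5} \cdot 21 = \left(-1\right) \left(- \frac{1}{5}\right) 21 = \frac{1}{5} \cdot 21 = \frac{21}{5}$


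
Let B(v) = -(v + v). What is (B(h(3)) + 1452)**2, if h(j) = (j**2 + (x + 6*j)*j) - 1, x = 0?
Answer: 1763584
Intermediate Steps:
h(j) = -1 + 7*j**2 (h(j) = (j**2 + (0 + 6*j)*j) - 1 = (j**2 + (6*j)*j) - 1 = (j**2 + 6*j**2) - 1 = 7*j**2 - 1 = -1 + 7*j**2)
B(v) = -2*v
(B(h(3)) + 1452)**2 = (-2*(-1 + 7*3**2) + 1452)**2 = (-2*(-1 + 7*9) + 1452)**2 = (-2*(-1 + 63) + 1452)**2 = (-2*62 + 1452)**2 = (-124 + 1452)**2 = 1328**2 = 1763584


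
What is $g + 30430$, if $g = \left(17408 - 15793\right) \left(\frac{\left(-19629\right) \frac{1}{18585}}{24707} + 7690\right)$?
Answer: $\frac{127037442367517}{10203991} \approx 1.245 \cdot 10^{7}$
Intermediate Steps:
$g = \frac{126726934921387}{10203991}$ ($g = 1615 \left(\left(-19629\right) \frac{1}{18585} \cdot \frac{1}{24707} + 7690\right) = 1615 \left(\left(- \frac{2181}{2065}\right) \frac{1}{24707} + 7690\right) = 1615 \left(- \frac{2181}{51019955} + 7690\right) = 1615 \cdot \frac{392343451769}{51019955} = \frac{126726934921387}{10203991} \approx 1.2419 \cdot 10^{7}$)
$g + 30430 = \frac{126726934921387}{10203991} + 30430 = \frac{127037442367517}{10203991}$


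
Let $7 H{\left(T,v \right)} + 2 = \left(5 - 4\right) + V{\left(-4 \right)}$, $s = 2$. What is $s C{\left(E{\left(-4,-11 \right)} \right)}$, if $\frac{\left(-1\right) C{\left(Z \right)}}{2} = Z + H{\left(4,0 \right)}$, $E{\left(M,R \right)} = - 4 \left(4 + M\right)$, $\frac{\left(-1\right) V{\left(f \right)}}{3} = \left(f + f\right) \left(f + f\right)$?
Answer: $\frac{772}{7} \approx 110.29$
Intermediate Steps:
$V{\left(f \right)} = - 12 f^{2}$ ($V{\left(f \right)} = - 3 \left(f + f\right) \left(f + f\right) = - 3 \cdot 2 f 2 f = - 3 \cdot 4 f^{2} = - 12 f^{2}$)
$H{\left(T,v \right)} = - \frac{193}{7}$ ($H{\left(T,v \right)} = - \frac{2}{7} + \frac{\left(5 - 4\right) - 12 \left(-4\right)^{2}}{7} = - \frac{2}{7} + \frac{1 - 192}{7} = - \frac{2}{7} + \frac{1}{7} \left(-191\right) = - \frac{2}{7} - \frac{191}{7} = - \frac{193}{7}$)
$E{\left(M,R \right)} = -16 - 4 M$
$C{\left(Z \right)} = \frac{386}{7} - 2 Z$ ($C{\left(Z \right)} = - 2 \left(Z - \frac{193}{7}\right) = - 2 \left(- \frac{193}{7} + Z\right) = \frac{386}{7} - 2 Z$)
$s C{\left(E{\left(-4,-11 \right)} \right)} = 2 \left(\frac{386}{7} - 2 \left(-16 - -16\right)\right) = 2 \left(\frac{386}{7} - 2 \left(-16 + 16\right)\right) = 2 \left(\frac{386}{7} - 0\right) = 2 \left(\frac{386}{7} + 0\right) = 2 \cdot \frac{386}{7} = \frac{772}{7}$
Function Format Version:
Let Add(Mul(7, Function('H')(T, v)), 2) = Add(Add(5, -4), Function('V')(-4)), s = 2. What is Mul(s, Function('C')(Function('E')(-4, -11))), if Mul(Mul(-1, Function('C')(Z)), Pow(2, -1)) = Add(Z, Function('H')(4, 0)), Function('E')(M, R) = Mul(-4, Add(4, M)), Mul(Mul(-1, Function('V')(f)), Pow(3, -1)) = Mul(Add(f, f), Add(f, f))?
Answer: Rational(772, 7) ≈ 110.29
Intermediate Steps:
Function('V')(f) = Mul(-12, Pow(f, 2)) (Function('V')(f) = Mul(-3, Mul(Add(f, f), Add(f, f))) = Mul(-3, Mul(Mul(2, f), Mul(2, f))) = Mul(-3, Mul(4, Pow(f, 2))) = Mul(-12, Pow(f, 2)))
Function('H')(T, v) = Rational(-193, 7) (Function('H')(T, v) = Add(Rational(-2, 7), Mul(Rational(1, 7), Add(Add(5, -4), Mul(-12, Pow(-4, 2))))) = Add(Rational(-2, 7), Mul(Rational(1, 7), Add(1, Mul(-12, 16)))) = Add(Rational(-2, 7), Mul(Rational(1, 7), Add(1, -192))) = Add(Rational(-2, 7), Mul(Rational(1, 7), -191)) = Add(Rational(-2, 7), Rational(-191, 7)) = Rational(-193, 7))
Function('E')(M, R) = Add(-16, Mul(-4, M))
Function('C')(Z) = Add(Rational(386, 7), Mul(-2, Z)) (Function('C')(Z) = Mul(-2, Add(Z, Rational(-193, 7))) = Mul(-2, Add(Rational(-193, 7), Z)) = Add(Rational(386, 7), Mul(-2, Z)))
Mul(s, Function('C')(Function('E')(-4, -11))) = Mul(2, Add(Rational(386, 7), Mul(-2, Add(-16, Mul(-4, -4))))) = Mul(2, Add(Rational(386, 7), Mul(-2, Add(-16, 16)))) = Mul(2, Add(Rational(386, 7), Mul(-2, 0))) = Mul(2, Add(Rational(386, 7), 0)) = Mul(2, Rational(386, 7)) = Rational(772, 7)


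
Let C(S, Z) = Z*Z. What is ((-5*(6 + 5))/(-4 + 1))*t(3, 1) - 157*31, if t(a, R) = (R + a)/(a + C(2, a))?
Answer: -43748/9 ≈ -4860.9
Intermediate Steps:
C(S, Z) = Z**2
t(a, R) = (R + a)/(a + a**2)
((-5*(6 + 5))/(-4 + 1))*t(3, 1) - 157*31 = ((-5*(6 + 5))/(-4 + 1))*((1 + 3)/(3*(1 + 3))) - 157*31 = (-5*11/(-3))*((1/3)*4/4) - 4867 = (-55*(-1/3))*((1/3)*(1/4)*4) - 4867 = (55/3)*(1/3) - 4867 = 55/9 - 4867 = -43748/9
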